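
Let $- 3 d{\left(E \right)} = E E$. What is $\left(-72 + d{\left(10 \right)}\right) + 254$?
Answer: $\frac{446}{3} \approx 148.67$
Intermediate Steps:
$d{\left(E \right)} = - \frac{E^{2}}{3}$ ($d{\left(E \right)} = - \frac{E E}{3} = - \frac{E^{2}}{3}$)
$\left(-72 + d{\left(10 \right)}\right) + 254 = \left(-72 - \frac{10^{2}}{3}\right) + 254 = \left(-72 - \frac{100}{3}\right) + 254 = - \frac{316}{3} + 254 = \frac{446}{3}$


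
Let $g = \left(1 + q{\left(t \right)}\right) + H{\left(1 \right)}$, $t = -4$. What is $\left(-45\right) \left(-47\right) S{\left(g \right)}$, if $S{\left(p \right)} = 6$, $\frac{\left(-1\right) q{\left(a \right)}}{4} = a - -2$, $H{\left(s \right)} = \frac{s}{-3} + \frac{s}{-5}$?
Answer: $12690$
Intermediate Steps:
$H{\left(s \right)} = - \frac{8 s}{15}$ ($H{\left(s \right)} = s \left(- \frac{1}{3}\right) + s \left(- \frac{1}{5}\right) = - \frac{s}{3} - \frac{s}{5} = - \frac{8 s}{15}$)
$q{\left(a \right)} = -8 - 4 a$ ($q{\left(a \right)} = - 4 \left(a - -2\right) = - 4 \left(a + 2\right) = - 4 \left(2 + a\right) = -8 - 4 a$)
$g = \frac{127}{15}$ ($g = \left(1 - -8\right) - \frac{8}{15} = \left(1 + \left(-8 + 16\right)\right) - \frac{8}{15} = \left(1 + 8\right) - \frac{8}{15} = 9 - \frac{8}{15} = \frac{127}{15} \approx 8.4667$)
$\left(-45\right) \left(-47\right) S{\left(g \right)} = \left(-45\right) \left(-47\right) 6 = 2115 \cdot 6 = 12690$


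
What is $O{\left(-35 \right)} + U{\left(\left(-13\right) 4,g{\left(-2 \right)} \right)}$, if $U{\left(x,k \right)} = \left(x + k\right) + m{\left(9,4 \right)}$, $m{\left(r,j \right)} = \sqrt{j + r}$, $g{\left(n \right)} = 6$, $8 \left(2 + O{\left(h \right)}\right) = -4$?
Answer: $- \frac{97}{2} + \sqrt{13} \approx -44.894$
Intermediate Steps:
$O{\left(h \right)} = - \frac{5}{2}$ ($O{\left(h \right)} = -2 + \frac{1}{8} \left(-4\right) = -2 - \frac{1}{2} = - \frac{5}{2}$)
$U{\left(x,k \right)} = k + x + \sqrt{13}$ ($U{\left(x,k \right)} = \left(x + k\right) + \sqrt{4 + 9} = \left(k + x\right) + \sqrt{13} = k + x + \sqrt{13}$)
$O{\left(-35 \right)} + U{\left(\left(-13\right) 4,g{\left(-2 \right)} \right)} = - \frac{5}{2} + \left(6 - 52 + \sqrt{13}\right) = - \frac{5}{2} - \left(46 - \sqrt{13}\right) = - \frac{97}{2} + \sqrt{13}$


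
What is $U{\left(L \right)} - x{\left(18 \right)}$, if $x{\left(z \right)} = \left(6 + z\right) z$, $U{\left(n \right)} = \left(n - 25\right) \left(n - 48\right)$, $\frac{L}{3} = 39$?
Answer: $5916$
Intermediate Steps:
$L = 117$ ($L = 3 \cdot 39 = 117$)
$U{\left(n \right)} = \left(-48 + n\right) \left(-25 + n\right)$ ($U{\left(n \right)} = \left(-25 + n\right) \left(-48 + n\right) = \left(-48 + n\right) \left(-25 + n\right)$)
$x{\left(z \right)} = z \left(6 + z\right)$
$U{\left(L \right)} - x{\left(18 \right)} = \left(1200 + 117^{2} - 8541\right) - 18 \left(6 + 18\right) = \left(1200 + 13689 - 8541\right) - 18 \cdot 24 = 6348 - 432 = 5916$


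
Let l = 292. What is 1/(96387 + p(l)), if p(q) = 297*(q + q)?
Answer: 1/269835 ≈ 3.7060e-6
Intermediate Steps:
p(q) = 594*q (p(q) = 297*(2*q) = 594*q)
1/(96387 + p(l)) = 1/(96387 + 594*292) = 1/(96387 + 173448) = 1/269835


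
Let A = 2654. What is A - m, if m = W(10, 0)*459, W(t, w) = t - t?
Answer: 2654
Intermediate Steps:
W(t, w) = 0
m = 0 (m = 0*459 = 0)
A - m = 2654 - 1*0 = 2654 + 0 = 2654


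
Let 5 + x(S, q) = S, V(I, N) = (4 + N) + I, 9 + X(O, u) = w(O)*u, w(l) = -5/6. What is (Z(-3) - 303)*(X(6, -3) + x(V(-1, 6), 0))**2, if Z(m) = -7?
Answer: -3875/2 ≈ -1937.5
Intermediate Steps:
w(l) = -5/6 (w(l) = -5*1/6 = -5/6)
X(O, u) = -9 - 5*u/6
V(I, N) = 4 + I + N
x(S, q) = -5 + S
(Z(-3) - 303)*(X(6, -3) + x(V(-1, 6), 0))**2 = (-7 - 303)*((-9 - 5/6*(-3)) + (-5 + (4 - 1 + 6)))**2 = -310*((-9 + 5/2) + (-5 + 9))**2 = -310*(-13/2 + 4)**2 = -310*(-5/2)**2 = -310*25/4 = -3875/2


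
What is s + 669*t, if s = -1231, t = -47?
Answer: -32674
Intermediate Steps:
s + 669*t = -1231 + 669*(-47) = -1231 - 31443 = -32674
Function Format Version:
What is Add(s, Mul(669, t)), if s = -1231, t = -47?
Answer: -32674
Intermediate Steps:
Add(s, Mul(669, t)) = Add(-1231, Mul(669, -47)) = Add(-1231, -31443) = -32674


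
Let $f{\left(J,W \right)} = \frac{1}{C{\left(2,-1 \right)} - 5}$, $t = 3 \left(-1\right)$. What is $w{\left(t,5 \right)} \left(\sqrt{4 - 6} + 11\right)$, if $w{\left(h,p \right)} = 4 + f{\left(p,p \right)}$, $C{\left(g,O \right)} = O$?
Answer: $\frac{253}{6} + \frac{23 i \sqrt{2}}{6} \approx 42.167 + 5.4212 i$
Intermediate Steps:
$t = -3$
$f{\left(J,W \right)} = - \frac{1}{6}$ ($f{\left(J,W \right)} = \frac{1}{-1 - 5} = \frac{1}{-6} = - \frac{1}{6}$)
$w{\left(h,p \right)} = \frac{23}{6}$ ($w{\left(h,p \right)} = 4 - \frac{1}{6} = \frac{23}{6}$)
$w{\left(t,5 \right)} \left(\sqrt{4 - 6} + 11\right) = \frac{23 \left(\sqrt{4 - 6} + 11\right)}{6} = \frac{23 \left(\sqrt{-2} + 11\right)}{6} = \frac{23 \left(i \sqrt{2} + 11\right)}{6} = \frac{23 \left(11 + i \sqrt{2}\right)}{6} = \frac{253}{6} + \frac{23 i \sqrt{2}}{6}$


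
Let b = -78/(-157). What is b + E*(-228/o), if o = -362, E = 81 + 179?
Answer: 4667598/28417 ≈ 164.25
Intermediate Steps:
E = 260
b = 78/157 (b = -78*(-1/157) = 78/157 ≈ 0.49682)
b + E*(-228/o) = 78/157 + 260*(-228/(-362)) = 78/157 + 260*(-228*(-1/362)) = 78/157 + 260*(114/181) = 78/157 + 29640/181 = 4667598/28417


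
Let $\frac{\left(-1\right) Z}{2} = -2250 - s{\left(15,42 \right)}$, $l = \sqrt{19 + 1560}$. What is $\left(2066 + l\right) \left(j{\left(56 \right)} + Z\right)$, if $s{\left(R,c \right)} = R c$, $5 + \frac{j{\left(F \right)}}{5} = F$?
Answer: $12426990 + 6015 \sqrt{1579} \approx 1.2666 \cdot 10^{7}$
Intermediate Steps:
$j{\left(F \right)} = -25 + 5 F$
$l = \sqrt{1579} \approx 39.737$
$Z = 5760$ ($Z = - 2 \left(-2250 - 15 \cdot 42\right) = - 2 \left(-2250 - 630\right) = \left(-2\right) \left(-2880\right) = 5760$)
$\left(2066 + l\right) \left(j{\left(56 \right)} + Z\right) = \left(2066 + \sqrt{1579}\right) \left(\left(-25 + 5 \cdot 56\right) + 5760\right) = \left(2066 + \sqrt{1579}\right) \left(\left(-25 + 280\right) + 5760\right) = \left(2066 + \sqrt{1579}\right) \left(255 + 5760\right) = \left(2066 + \sqrt{1579}\right) 6015 = 12426990 + 6015 \sqrt{1579}$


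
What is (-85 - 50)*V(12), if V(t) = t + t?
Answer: -3240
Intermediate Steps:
V(t) = 2*t
(-85 - 50)*V(12) = (-85 - 50)*(2*12) = -135*24 = -3240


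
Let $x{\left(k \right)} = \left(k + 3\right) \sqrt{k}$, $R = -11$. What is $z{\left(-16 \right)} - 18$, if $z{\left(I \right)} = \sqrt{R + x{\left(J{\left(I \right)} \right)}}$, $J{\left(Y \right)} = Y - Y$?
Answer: $-18 + i \sqrt{11} \approx -18.0 + 3.3166 i$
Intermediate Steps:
$J{\left(Y \right)} = 0$
$x{\left(k \right)} = \sqrt{k} \left(3 + k\right)$ ($x{\left(k \right)} = \left(3 + k\right) \sqrt{k} = \sqrt{k} \left(3 + k\right)$)
$z{\left(I \right)} = i \sqrt{11}$ ($z{\left(I \right)} = \sqrt{-11 + \sqrt{0} \left(3 + 0\right)} = \sqrt{-11 + 0 \cdot 3} = \sqrt{-11 + 0} = \sqrt{-11} = i \sqrt{11}$)
$z{\left(-16 \right)} - 18 = i \sqrt{11} - 18 = -18 + i \sqrt{11}$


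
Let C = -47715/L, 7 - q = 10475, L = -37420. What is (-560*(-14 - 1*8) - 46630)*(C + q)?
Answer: 1343802083195/3742 ≈ 3.5911e+8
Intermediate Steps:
q = -10468 (q = 7 - 1*10475 = 7 - 10475 = -10468)
C = 9543/7484 (C = -47715/(-37420) = -47715*(-1/37420) = 9543/7484 ≈ 1.2751)
(-560*(-14 - 1*8) - 46630)*(C + q) = (-560*(-14 - 1*8) - 46630)*(9543/7484 - 10468) = (-560*(-14 - 8) - 46630)*(-78332969/7484) = (-560*(-22) - 46630)*(-78332969/7484) = (12320 - 46630)*(-78332969/7484) = -34310*(-78332969/7484) = 1343802083195/3742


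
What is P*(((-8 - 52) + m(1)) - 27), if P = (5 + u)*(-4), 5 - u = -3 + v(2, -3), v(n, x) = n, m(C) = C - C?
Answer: 3828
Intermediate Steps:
m(C) = 0
u = 6 (u = 5 - (-3 + 2) = 5 - 1*(-1) = 5 + 1 = 6)
P = -44 (P = (5 + 6)*(-4) = 11*(-4) = -44)
P*(((-8 - 52) + m(1)) - 27) = -44*(((-8 - 52) + 0) - 27) = -44*((-60 + 0) - 27) = -44*(-60 - 27) = -44*(-87) = 3828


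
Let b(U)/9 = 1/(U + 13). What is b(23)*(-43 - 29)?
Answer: -18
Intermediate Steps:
b(U) = 9/(13 + U) (b(U) = 9/(U + 13) = 9/(13 + U))
b(23)*(-43 - 29) = (9/(13 + 23))*(-43 - 29) = (9/36)*(-72) = (9*(1/36))*(-72) = (¼)*(-72) = -18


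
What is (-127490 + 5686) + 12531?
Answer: -109273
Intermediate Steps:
(-127490 + 5686) + 12531 = -121804 + 12531 = -109273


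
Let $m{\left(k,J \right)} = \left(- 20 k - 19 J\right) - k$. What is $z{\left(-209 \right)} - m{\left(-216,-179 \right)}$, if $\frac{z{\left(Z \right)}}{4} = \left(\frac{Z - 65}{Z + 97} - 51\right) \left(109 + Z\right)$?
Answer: $\frac{80391}{7} \approx 11484.0$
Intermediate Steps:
$z{\left(Z \right)} = 4 \left(-51 + \frac{-65 + Z}{97 + Z}\right) \left(109 + Z\right)$ ($z{\left(Z \right)} = 4 \left(\frac{Z - 65}{Z + 97} - 51\right) \left(109 + Z\right) = 4 \left(\frac{-65 + Z}{97 + Z} - 51\right) \left(109 + Z\right) = 4 \left(-51 + \frac{-65 + Z}{97 + Z}\right) \left(109 + Z\right)$)
$m{\left(k,J \right)} = - 21 k - 19 J$
$z{\left(-209 \right)} - m{\left(-216,-179 \right)} = \frac{8 \left(-273154 - -1093279 - 25 \left(-209\right)^{2}\right)}{97 - 209} - \left(\left(-21\right) \left(-216\right) - -3401\right) = \frac{8 \left(-273154 + 1093279 - 1092025\right)}{-112} - \left(4536 + 3401\right) = 8 \left(- \frac{1}{112}\right) \left(-273154 + 1093279 - 1092025\right) - 7937 = 8 \left(- \frac{1}{112}\right) \left(-271900\right) - 7937 = \frac{135950}{7} - 7937 = \frac{80391}{7}$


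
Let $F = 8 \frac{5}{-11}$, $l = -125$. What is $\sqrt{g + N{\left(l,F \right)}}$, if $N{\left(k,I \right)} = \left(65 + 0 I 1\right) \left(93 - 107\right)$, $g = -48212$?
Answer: $3 i \sqrt{5458} \approx 221.63 i$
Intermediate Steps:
$F = - \frac{40}{11}$ ($F = 8 \cdot 5 \left(- \frac{1}{11}\right) = 8 \left(- \frac{5}{11}\right) = - \frac{40}{11} \approx -3.6364$)
$N{\left(k,I \right)} = -910$ ($N{\left(k,I \right)} = \left(65 + 0 \cdot 1\right) \left(-14\right) = \left(65 + 0\right) \left(-14\right) = 65 \left(-14\right) = -910$)
$\sqrt{g + N{\left(l,F \right)}} = \sqrt{-48212 - 910} = \sqrt{-49122} = 3 i \sqrt{5458}$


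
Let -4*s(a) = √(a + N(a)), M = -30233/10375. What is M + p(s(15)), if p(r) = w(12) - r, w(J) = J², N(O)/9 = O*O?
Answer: 1463767/10375 + √510/2 ≈ 152.38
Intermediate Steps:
N(O) = 9*O² (N(O) = 9*(O*O) = 9*O²)
M = -30233/10375 (M = -30233*1/10375 = -30233/10375 ≈ -2.9140)
s(a) = -√(a + 9*a²)/4
p(r) = 144 - r (p(r) = 12² - r = 144 - r)
M + p(s(15)) = -30233/10375 + (144 - (-1)*√(15*(1 + 9*15))/4) = -30233/10375 + (144 - (-1)*√(15*(1 + 135))/4) = -30233/10375 + (144 - (-1)*√(15*136)/4) = -30233/10375 + (144 - (-1)*√2040/4) = -30233/10375 + (144 - (-1)*2*√510/4) = -30233/10375 + (144 - (-1)*√510/2) = -30233/10375 + (144 + √510/2) = 1463767/10375 + √510/2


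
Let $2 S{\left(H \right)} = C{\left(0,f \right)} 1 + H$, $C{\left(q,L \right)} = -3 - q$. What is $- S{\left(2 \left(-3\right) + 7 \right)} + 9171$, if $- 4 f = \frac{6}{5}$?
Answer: $9172$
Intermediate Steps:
$f = - \frac{3}{10}$ ($f = - \frac{6 \cdot \frac{1}{5}}{4} = \left(- \frac{1}{4}\right) \frac{6}{5} = - \frac{3}{10} \approx -0.3$)
$S{\left(H \right)} = - \frac{3}{2} + \frac{H}{2}$ ($S{\left(H \right)} = \frac{\left(-3 - 0\right) 1 + H}{2} = \frac{\left(-3 + 0\right) 1 + H}{2} = \frac{\left(-3\right) 1 + H}{2} = \frac{-3 + H}{2} = - \frac{3}{2} + \frac{H}{2}$)
$- S{\left(2 \left(-3\right) + 7 \right)} + 9171 = - (- \frac{3}{2} + \frac{2 \left(-3\right) + 7}{2}) + 9171 = - (- \frac{3}{2} + \frac{-6 + 7}{2}) + 9171 = - (- \frac{3}{2} + \frac{1}{2} \cdot 1) + 9171 = - (- \frac{3}{2} + \frac{1}{2}) + 9171 = \left(-1\right) \left(-1\right) + 9171 = 1 + 9171 = 9172$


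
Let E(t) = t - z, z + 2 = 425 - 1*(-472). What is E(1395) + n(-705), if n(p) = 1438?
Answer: 1938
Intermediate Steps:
z = 895 (z = -2 + (425 - 1*(-472)) = -2 + (425 + 472) = -2 + 897 = 895)
E(t) = -895 + t (E(t) = t - 1*895 = t - 895 = -895 + t)
E(1395) + n(-705) = (-895 + 1395) + 1438 = 500 + 1438 = 1938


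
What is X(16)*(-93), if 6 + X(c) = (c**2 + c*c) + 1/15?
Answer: -235321/5 ≈ -47064.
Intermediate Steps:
X(c) = -89/15 + 2*c**2 (X(c) = -6 + ((c**2 + c*c) + 1/15) = -6 + ((c**2 + c**2) + 1/15) = -6 + (2*c**2 + 1/15) = -6 + (1/15 + 2*c**2) = -89/15 + 2*c**2)
X(16)*(-93) = (-89/15 + 2*16**2)*(-93) = (-89/15 + 2*256)*(-93) = (-89/15 + 512)*(-93) = (7591/15)*(-93) = -235321/5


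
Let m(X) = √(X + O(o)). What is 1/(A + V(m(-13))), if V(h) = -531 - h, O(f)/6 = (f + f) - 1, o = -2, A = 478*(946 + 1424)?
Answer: 1132329/1282168964284 + I*√43/1282168964284 ≈ 8.8314e-7 + 5.1143e-12*I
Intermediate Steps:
A = 1132860 (A = 478*2370 = 1132860)
O(f) = -6 + 12*f (O(f) = 6*((f + f) - 1) = 6*(2*f - 1) = 6*(-1 + 2*f) = -6 + 12*f)
m(X) = √(-30 + X) (m(X) = √(X + (-6 + 12*(-2))) = √(X + (-6 - 24)) = √(X - 30) = √(-30 + X))
1/(A + V(m(-13))) = 1/(1132860 + (-531 - √(-30 - 13))) = 1/(1132860 + (-531 - √(-43))) = 1/(1132860 + (-531 - I*√43)) = 1/(1132329 - I*√43)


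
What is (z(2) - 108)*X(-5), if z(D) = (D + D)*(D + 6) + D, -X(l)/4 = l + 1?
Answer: -1184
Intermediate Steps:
X(l) = -4 - 4*l (X(l) = -4*(l + 1) = -4*(1 + l) = -4 - 4*l)
z(D) = D + 2*D*(6 + D) (z(D) = (2*D)*(6 + D) + D = 2*D*(6 + D) + D = D + 2*D*(6 + D))
(z(2) - 108)*X(-5) = (2*(13 + 2*2) - 108)*(-4 - 4*(-5)) = (2*(13 + 4) - 108)*(-4 + 20) = (2*17 - 108)*16 = (34 - 108)*16 = -74*16 = -1184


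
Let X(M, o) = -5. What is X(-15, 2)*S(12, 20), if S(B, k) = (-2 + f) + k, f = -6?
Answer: -60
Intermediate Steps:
S(B, k) = -8 + k (S(B, k) = (-2 - 6) + k = -8 + k)
X(-15, 2)*S(12, 20) = -5*(-8 + 20) = -5*12 = -60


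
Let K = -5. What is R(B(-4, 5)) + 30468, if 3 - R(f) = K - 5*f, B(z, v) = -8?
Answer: 30436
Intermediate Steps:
R(f) = 8 + 5*f (R(f) = 3 - (-5 - 5*f) = 3 + (5 + 5*f) = 8 + 5*f)
R(B(-4, 5)) + 30468 = (8 + 5*(-8)) + 30468 = (8 - 40) + 30468 = -32 + 30468 = 30436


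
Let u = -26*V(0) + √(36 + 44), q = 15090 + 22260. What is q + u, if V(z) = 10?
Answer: 37090 + 4*√5 ≈ 37099.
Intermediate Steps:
q = 37350
u = -260 + 4*√5 (u = -26*10 + √(36 + 44) = -260 + √80 = -260 + 4*√5 ≈ -251.06)
q + u = 37350 + (-260 + 4*√5) = 37090 + 4*√5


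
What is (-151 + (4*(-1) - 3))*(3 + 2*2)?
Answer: -1106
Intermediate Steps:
(-151 + (4*(-1) - 3))*(3 + 2*2) = (-151 + (-4 - 3))*(3 + 4) = (-151 - 7)*7 = -158*7 = -1106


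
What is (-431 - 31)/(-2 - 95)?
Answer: 462/97 ≈ 4.7629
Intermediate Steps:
(-431 - 31)/(-2 - 95) = -462/(-97) = -462*(-1/97) = 462/97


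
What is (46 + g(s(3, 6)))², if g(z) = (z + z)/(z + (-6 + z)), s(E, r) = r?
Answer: 2304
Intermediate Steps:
g(z) = 2*z/(-6 + 2*z) (g(z) = (2*z)/(-6 + 2*z) = 2*z/(-6 + 2*z))
(46 + g(s(3, 6)))² = (46 + 6/(-3 + 6))² = (46 + 6/3)² = (46 + 6*(⅓))² = (46 + 2)² = 48² = 2304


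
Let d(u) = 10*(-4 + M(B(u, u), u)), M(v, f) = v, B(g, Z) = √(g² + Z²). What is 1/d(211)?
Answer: 1/222565 + 211*√2/890260 ≈ 0.00033967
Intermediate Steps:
B(g, Z) = √(Z² + g²)
d(u) = -40 + 10*√2*√(u²) (d(u) = 10*(-4 + √(u² + u²)) = 10*(-4 + √(2*u²)) = 10*(-4 + √2*√(u²)) = -40 + 10*√2*√(u²))
1/d(211) = 1/(-40 + 10*√2*√(211²)) = 1/(-40 + 10*√2*√44521) = 1/(-40 + 10*√2*211) = 1/(-40 + 2110*√2)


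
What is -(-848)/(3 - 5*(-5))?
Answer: 212/7 ≈ 30.286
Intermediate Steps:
-(-848)/(3 - 5*(-5)) = -(-848)/(3 - 1*(-25)) = -(-848)/(3 + 25) = -(-848)/28 = -212*(-⅐) = 212/7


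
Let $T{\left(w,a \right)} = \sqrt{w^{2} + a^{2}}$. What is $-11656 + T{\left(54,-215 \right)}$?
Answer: $-11656 + \sqrt{49141} \approx -11434.0$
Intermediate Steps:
$T{\left(w,a \right)} = \sqrt{a^{2} + w^{2}}$
$-11656 + T{\left(54,-215 \right)} = -11656 + \sqrt{\left(-215\right)^{2} + 54^{2}} = -11656 + \sqrt{46225 + 2916} = -11656 + \sqrt{49141}$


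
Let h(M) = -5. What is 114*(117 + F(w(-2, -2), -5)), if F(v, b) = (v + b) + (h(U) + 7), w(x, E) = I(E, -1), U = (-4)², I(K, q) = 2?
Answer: 13224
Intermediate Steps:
U = 16
w(x, E) = 2
F(v, b) = 2 + b + v (F(v, b) = (v + b) + (-5 + 7) = (b + v) + 2 = 2 + b + v)
114*(117 + F(w(-2, -2), -5)) = 114*(117 + (2 - 5 + 2)) = 114*(117 - 1) = 114*116 = 13224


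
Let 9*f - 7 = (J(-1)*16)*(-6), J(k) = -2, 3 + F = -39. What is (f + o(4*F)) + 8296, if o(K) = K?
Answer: 73351/9 ≈ 8150.1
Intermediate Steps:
F = -42 (F = -3 - 39 = -42)
f = 199/9 (f = 7/9 + (-2*16*(-6))/9 = 7/9 + (-32*(-6))/9 = 7/9 + (1/9)*192 = 7/9 + 64/3 = 199/9 ≈ 22.111)
(f + o(4*F)) + 8296 = (199/9 + 4*(-42)) + 8296 = (199/9 - 168) + 8296 = -1313/9 + 8296 = 73351/9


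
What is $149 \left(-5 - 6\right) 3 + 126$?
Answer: $-4791$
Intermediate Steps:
$149 \left(-5 - 6\right) 3 + 126 = 149 \left(\left(-11\right) 3\right) + 126 = 149 \left(-33\right) + 126 = -4917 + 126 = -4791$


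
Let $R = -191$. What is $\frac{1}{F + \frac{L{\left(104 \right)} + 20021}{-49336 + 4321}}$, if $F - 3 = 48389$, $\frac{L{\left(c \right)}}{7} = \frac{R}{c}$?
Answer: $\frac{4681560}{226547970673} \approx 2.0665 \cdot 10^{-5}$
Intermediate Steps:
$L{\left(c \right)} = - \frac{1337}{c}$ ($L{\left(c \right)} = 7 \left(- \frac{191}{c}\right) = - \frac{1337}{c}$)
$F = 48392$ ($F = 3 + 48389 = 48392$)
$\frac{1}{F + \frac{L{\left(104 \right)} + 20021}{-49336 + 4321}} = \frac{1}{48392 + \frac{- \frac{1337}{104} + 20021}{-49336 + 4321}} = \frac{1}{48392 + \frac{\left(-1337\right) \frac{1}{104} + 20021}{-45015}} = \frac{1}{48392 + \left(- \frac{1337}{104} + 20021\right) \left(- \frac{1}{45015}\right)} = \frac{1}{48392 + \frac{2080847}{104} \left(- \frac{1}{45015}\right)} = \frac{1}{48392 - \frac{2080847}{4681560}} = \frac{1}{\frac{226547970673}{4681560}} = \frac{4681560}{226547970673}$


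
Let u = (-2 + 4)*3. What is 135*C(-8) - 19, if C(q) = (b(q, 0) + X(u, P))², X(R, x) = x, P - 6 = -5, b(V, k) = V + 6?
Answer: 116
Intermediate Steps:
b(V, k) = 6 + V
u = 6 (u = 2*3 = 6)
P = 1 (P = 6 - 5 = 1)
C(q) = (7 + q)² (C(q) = ((6 + q) + 1)² = (7 + q)²)
135*C(-8) - 19 = 135*(7 - 8)² - 19 = 135*(-1)² - 19 = 135*1 - 19 = 135 - 19 = 116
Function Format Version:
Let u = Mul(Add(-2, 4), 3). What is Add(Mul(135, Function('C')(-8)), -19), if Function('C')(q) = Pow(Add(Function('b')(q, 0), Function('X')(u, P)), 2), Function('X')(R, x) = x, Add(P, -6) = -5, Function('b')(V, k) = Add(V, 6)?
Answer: 116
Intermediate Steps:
Function('b')(V, k) = Add(6, V)
u = 6 (u = Mul(2, 3) = 6)
P = 1 (P = Add(6, -5) = 1)
Function('C')(q) = Pow(Add(7, q), 2) (Function('C')(q) = Pow(Add(Add(6, q), 1), 2) = Pow(Add(7, q), 2))
Add(Mul(135, Function('C')(-8)), -19) = Add(Mul(135, Pow(Add(7, -8), 2)), -19) = Add(Mul(135, Pow(-1, 2)), -19) = Add(Mul(135, 1), -19) = Add(135, -19) = 116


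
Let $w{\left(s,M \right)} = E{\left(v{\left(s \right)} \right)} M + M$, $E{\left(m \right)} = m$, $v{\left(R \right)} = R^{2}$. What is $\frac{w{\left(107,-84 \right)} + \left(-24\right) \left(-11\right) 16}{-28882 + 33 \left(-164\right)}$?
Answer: $\frac{478788}{17147} \approx 27.923$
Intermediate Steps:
$w{\left(s,M \right)} = M + M s^{2}$ ($w{\left(s,M \right)} = s^{2} M + M = M s^{2} + M = M + M s^{2}$)
$\frac{w{\left(107,-84 \right)} + \left(-24\right) \left(-11\right) 16}{-28882 + 33 \left(-164\right)} = \frac{- 84 \left(1 + 107^{2}\right) + \left(-24\right) \left(-11\right) 16}{-28882 + 33 \left(-164\right)} = \frac{- 84 \left(1 + 11449\right) + 264 \cdot 16}{-28882 - 5412} = \frac{\left(-84\right) 11450 + 4224}{-34294} = \left(-961800 + 4224\right) \left(- \frac{1}{34294}\right) = \left(-957576\right) \left(- \frac{1}{34294}\right) = \frac{478788}{17147}$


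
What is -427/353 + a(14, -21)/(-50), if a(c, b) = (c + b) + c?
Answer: -23821/17650 ≈ -1.3496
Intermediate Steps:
a(c, b) = b + 2*c (a(c, b) = (b + c) + c = b + 2*c)
-427/353 + a(14, -21)/(-50) = -427/353 + (-21 + 2*14)/(-50) = -427*1/353 + (-21 + 28)*(-1/50) = -427/353 + 7*(-1/50) = -427/353 - 7/50 = -23821/17650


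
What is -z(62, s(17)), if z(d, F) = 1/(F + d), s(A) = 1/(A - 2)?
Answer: -15/931 ≈ -0.016112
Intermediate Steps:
s(A) = 1/(-2 + A)
-z(62, s(17)) = -1/(1/(-2 + 17) + 62) = -1/(1/15 + 62) = -1/931/15 = -1*15/931 = -15/931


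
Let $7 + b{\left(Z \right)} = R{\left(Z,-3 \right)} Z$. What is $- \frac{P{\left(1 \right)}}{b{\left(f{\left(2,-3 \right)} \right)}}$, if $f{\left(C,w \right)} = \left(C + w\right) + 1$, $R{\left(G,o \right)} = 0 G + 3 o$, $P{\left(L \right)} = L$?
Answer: $\frac{1}{7} \approx 0.14286$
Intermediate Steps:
$R{\left(G,o \right)} = 3 o$ ($R{\left(G,o \right)} = 0 + 3 o = 3 o$)
$f{\left(C,w \right)} = 1 + C + w$
$b{\left(Z \right)} = -7 - 9 Z$ ($b{\left(Z \right)} = -7 + 3 \left(-3\right) Z = -7 - 9 Z$)
$- \frac{P{\left(1 \right)}}{b{\left(f{\left(2,-3 \right)} \right)}} = - \frac{1}{-7 - 9 \left(1 + 2 - 3\right)} = - \frac{1}{-7 - 0} = - \frac{1}{-7 + 0} = - \frac{1}{-7} = - \frac{1 \left(-1\right)}{7} = \left(-1\right) \left(- \frac{1}{7}\right) = \frac{1}{7}$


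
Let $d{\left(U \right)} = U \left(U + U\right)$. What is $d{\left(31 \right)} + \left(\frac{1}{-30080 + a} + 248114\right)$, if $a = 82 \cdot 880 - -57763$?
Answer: $\frac{24964344349}{99843} \approx 2.5004 \cdot 10^{5}$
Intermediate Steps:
$a = 129923$ ($a = 72160 + 57763 = 129923$)
$d{\left(U \right)} = 2 U^{2}$ ($d{\left(U \right)} = U 2 U = 2 U^{2}$)
$d{\left(31 \right)} + \left(\frac{1}{-30080 + a} + 248114\right) = 2 \cdot 31^{2} + \left(\frac{1}{-30080 + 129923} + 248114\right) = 2 \cdot 961 + \left(\frac{1}{99843} + 248114\right) = 1922 + \left(\frac{1}{99843} + 248114\right) = 1922 + \frac{24772446103}{99843} = \frac{24964344349}{99843}$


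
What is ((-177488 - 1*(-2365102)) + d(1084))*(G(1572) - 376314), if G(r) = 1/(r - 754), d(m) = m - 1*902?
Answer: -336728988859198/409 ≈ -8.2330e+11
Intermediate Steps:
d(m) = -902 + m (d(m) = m - 902 = -902 + m)
G(r) = 1/(-754 + r)
((-177488 - 1*(-2365102)) + d(1084))*(G(1572) - 376314) = ((-177488 - 1*(-2365102)) + (-902 + 1084))*(1/(-754 + 1572) - 376314) = ((-177488 + 2365102) + 182)*(1/818 - 376314) = (2187614 + 182)*(1/818 - 376314) = 2187796*(-307824851/818) = -336728988859198/409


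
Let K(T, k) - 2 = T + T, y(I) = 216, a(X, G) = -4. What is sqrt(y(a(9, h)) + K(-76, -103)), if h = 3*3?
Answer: sqrt(66) ≈ 8.1240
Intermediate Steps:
h = 9
K(T, k) = 2 + 2*T (K(T, k) = 2 + (T + T) = 2 + 2*T)
sqrt(y(a(9, h)) + K(-76, -103)) = sqrt(216 + (2 + 2*(-76))) = sqrt(216 + (2 - 152)) = sqrt(216 - 150) = sqrt(66)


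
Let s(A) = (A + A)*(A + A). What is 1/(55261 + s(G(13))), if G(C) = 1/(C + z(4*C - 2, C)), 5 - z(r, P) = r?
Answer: 256/14146817 ≈ 1.8096e-5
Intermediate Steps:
z(r, P) = 5 - r
G(C) = 1/(7 - 3*C) (G(C) = 1/(C + (5 - (4*C - 2))) = 1/(C + (5 - (-2 + 4*C))) = 1/(C + (5 + (2 - 4*C))) = 1/(C + (7 - 4*C)) = 1/(7 - 3*C))
s(A) = 4*A² (s(A) = (2*A)*(2*A) = 4*A²)
1/(55261 + s(G(13))) = 1/(55261 + 4*(-1/(-7 + 3*13))²) = 1/(55261 + 4*(-1/(-7 + 39))²) = 1/(55261 + 4*(-1/32)²) = 1/(55261 + 4*(1/1024)) = 1/(55261 + 1/256) = 1/(14146817/256) = 256/14146817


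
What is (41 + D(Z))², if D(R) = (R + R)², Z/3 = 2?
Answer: 34225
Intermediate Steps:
Z = 6 (Z = 3*2 = 6)
D(R) = 4*R² (D(R) = (2*R)² = 4*R²)
(41 + D(Z))² = (41 + 4*6²)² = (41 + 4*36)² = (41 + 144)² = 185² = 34225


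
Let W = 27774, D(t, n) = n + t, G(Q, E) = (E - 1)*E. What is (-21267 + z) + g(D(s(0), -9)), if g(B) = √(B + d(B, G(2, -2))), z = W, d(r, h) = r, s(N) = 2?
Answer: 6507 + I*√14 ≈ 6507.0 + 3.7417*I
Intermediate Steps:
G(Q, E) = E*(-1 + E) (G(Q, E) = (-1 + E)*E = E*(-1 + E))
z = 27774
g(B) = √2*√B (g(B) = √(B + B) = √(2*B) = √2*√B)
(-21267 + z) + g(D(s(0), -9)) = (-21267 + 27774) + √2*√(-9 + 2) = 6507 + √2*√(-7) = 6507 + √2*(I*√7) = 6507 + I*√14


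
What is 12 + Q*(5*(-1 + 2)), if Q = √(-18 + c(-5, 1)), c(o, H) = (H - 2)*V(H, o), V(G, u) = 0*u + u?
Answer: 12 + 5*I*√13 ≈ 12.0 + 18.028*I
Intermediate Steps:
V(G, u) = u (V(G, u) = 0 + u = u)
c(o, H) = o*(-2 + H) (c(o, H) = (H - 2)*o = (-2 + H)*o = o*(-2 + H))
Q = I*√13 (Q = √(-18 - 5*(-2 + 1)) = √(-18 - 5*(-1)) = √(-18 + 5) = √(-13) = I*√13 ≈ 3.6056*I)
12 + Q*(5*(-1 + 2)) = 12 + (I*√13)*(5*(-1 + 2)) = 12 + (I*√13)*(5*1) = 12 + (I*√13)*5 = 12 + 5*I*√13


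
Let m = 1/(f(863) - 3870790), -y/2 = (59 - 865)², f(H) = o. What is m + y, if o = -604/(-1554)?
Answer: -3907695051032393/3007603528 ≈ -1.2993e+6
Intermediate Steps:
o = 302/777 (o = -604*(-1/1554) = 302/777 ≈ 0.38867)
f(H) = 302/777
y = -1299272 (y = -2*(59 - 865)² = -2*(-806)² = -2*649636 = -1299272)
m = -777/3007603528 (m = 1/(302/777 - 3870790) = 1/(-3007603528/777) = -777/3007603528 ≈ -2.5835e-7)
m + y = -777/3007603528 - 1299272 = -3907695051032393/3007603528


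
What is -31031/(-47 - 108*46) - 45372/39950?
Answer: 5953811/1178525 ≈ 5.0519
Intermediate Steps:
-31031/(-47 - 108*46) - 45372/39950 = -31031/(-47 - 4968) - 45372*1/39950 = -31031/(-5015) - 22686/19975 = -31031*(-1/5015) - 22686/19975 = 31031/5015 - 22686/19975 = 5953811/1178525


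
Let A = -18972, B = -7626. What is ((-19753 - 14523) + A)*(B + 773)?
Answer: 364908544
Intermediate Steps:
((-19753 - 14523) + A)*(B + 773) = ((-19753 - 14523) - 18972)*(-7626 + 773) = (-34276 - 18972)*(-6853) = -53248*(-6853) = 364908544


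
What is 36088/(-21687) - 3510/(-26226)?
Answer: -48351251/31597959 ≈ -1.5302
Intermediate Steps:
36088/(-21687) - 3510/(-26226) = 36088*(-1/21687) - 3510*(-1/26226) = -36088/21687 + 195/1457 = -48351251/31597959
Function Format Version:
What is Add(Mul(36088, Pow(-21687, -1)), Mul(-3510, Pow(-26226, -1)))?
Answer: Rational(-48351251, 31597959) ≈ -1.5302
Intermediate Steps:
Add(Mul(36088, Pow(-21687, -1)), Mul(-3510, Pow(-26226, -1))) = Add(Mul(36088, Rational(-1, 21687)), Mul(-3510, Rational(-1, 26226))) = Add(Rational(-36088, 21687), Rational(195, 1457)) = Rational(-48351251, 31597959)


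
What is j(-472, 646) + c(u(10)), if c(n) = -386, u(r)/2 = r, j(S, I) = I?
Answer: 260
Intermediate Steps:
u(r) = 2*r
j(-472, 646) + c(u(10)) = 646 - 386 = 260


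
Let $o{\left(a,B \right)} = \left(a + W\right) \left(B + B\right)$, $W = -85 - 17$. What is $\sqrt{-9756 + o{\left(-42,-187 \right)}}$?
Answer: $210$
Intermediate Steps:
$W = -102$ ($W = -85 - 17 = -102$)
$o{\left(a,B \right)} = 2 B \left(-102 + a\right)$ ($o{\left(a,B \right)} = \left(a - 102\right) \left(B + B\right) = \left(-102 + a\right) 2 B = 2 B \left(-102 + a\right)$)
$\sqrt{-9756 + o{\left(-42,-187 \right)}} = \sqrt{-9756 + 2 \left(-187\right) \left(-102 - 42\right)} = \sqrt{-9756 + 2 \left(-187\right) \left(-144\right)} = \sqrt{-9756 + 53856} = \sqrt{44100} = 210$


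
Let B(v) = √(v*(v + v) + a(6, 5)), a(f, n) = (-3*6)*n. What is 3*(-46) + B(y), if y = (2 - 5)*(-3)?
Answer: -138 + 6*√2 ≈ -129.51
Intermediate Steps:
y = 9 (y = -3*(-3) = 9)
a(f, n) = -18*n
B(v) = √(-90 + 2*v²) (B(v) = √(v*(v + v) - 18*5) = √(v*(2*v) - 90) = √(2*v² - 90) = √(-90 + 2*v²))
3*(-46) + B(y) = 3*(-46) + √(-90 + 2*9²) = -138 + √(-90 + 2*81) = -138 + √(-90 + 162) = -138 + √72 = -138 + 6*√2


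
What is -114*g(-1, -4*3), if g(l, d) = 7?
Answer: -798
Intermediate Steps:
-114*g(-1, -4*3) = -114*7 = -798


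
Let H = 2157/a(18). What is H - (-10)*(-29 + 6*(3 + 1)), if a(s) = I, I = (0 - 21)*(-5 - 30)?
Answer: -11531/245 ≈ -47.065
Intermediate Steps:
I = 735 (I = -21*(-35) = 735)
a(s) = 735
H = 719/245 (H = 2157/735 = 2157*(1/735) = 719/245 ≈ 2.9347)
H - (-10)*(-29 + 6*(3 + 1)) = 719/245 - (-10)*(-29 + 6*(3 + 1)) = 719/245 - (-10)*(-29 + 6*4) = 719/245 - (-10)*(-29 + 24) = 719/245 - (-10)*(-5) = 719/245 - 1*50 = 719/245 - 50 = -11531/245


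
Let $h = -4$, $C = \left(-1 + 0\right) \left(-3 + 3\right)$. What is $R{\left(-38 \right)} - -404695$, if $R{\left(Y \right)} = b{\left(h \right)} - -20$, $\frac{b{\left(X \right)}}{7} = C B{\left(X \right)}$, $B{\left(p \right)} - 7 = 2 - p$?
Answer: $404715$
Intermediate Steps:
$C = 0$ ($C = \left(-1\right) 0 = 0$)
$B{\left(p \right)} = 9 - p$ ($B{\left(p \right)} = 7 - \left(-2 + p\right) = 9 - p$)
$b{\left(X \right)} = 0$ ($b{\left(X \right)} = 7 \cdot 0 \left(9 - X\right) = 7 \cdot 0 = 0$)
$R{\left(Y \right)} = 20$ ($R{\left(Y \right)} = 0 - -20 = 0 + 20 = 20$)
$R{\left(-38 \right)} - -404695 = 20 - -404695 = 20 + 404695 = 404715$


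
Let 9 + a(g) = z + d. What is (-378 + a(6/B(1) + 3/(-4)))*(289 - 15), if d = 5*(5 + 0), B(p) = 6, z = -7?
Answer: -101106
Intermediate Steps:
d = 25 (d = 5*5 = 25)
a(g) = 9 (a(g) = -9 + (-7 + 25) = -9 + 18 = 9)
(-378 + a(6/B(1) + 3/(-4)))*(289 - 15) = (-378 + 9)*(289 - 15) = -369*274 = -101106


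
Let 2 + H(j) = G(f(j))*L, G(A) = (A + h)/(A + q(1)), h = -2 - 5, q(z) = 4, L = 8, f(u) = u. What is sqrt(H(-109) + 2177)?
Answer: sqrt(24076815)/105 ≈ 46.732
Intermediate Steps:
h = -7
G(A) = (-7 + A)/(4 + A) (G(A) = (A - 7)/(A + 4) = (-7 + A)/(4 + A))
H(j) = -2 + 8*(-7 + j)/(4 + j) (H(j) = -2 + ((-7 + j)/(4 + j))*8 = -2 + 8*(-7 + j)/(4 + j))
sqrt(H(-109) + 2177) = sqrt(2*(-32 + 3*(-109))/(4 - 109) + 2177) = sqrt(2*(-32 - 327)/(-105) + 2177) = sqrt(2*(-1/105)*(-359) + 2177) = sqrt(718/105 + 2177) = sqrt(229303/105) = sqrt(24076815)/105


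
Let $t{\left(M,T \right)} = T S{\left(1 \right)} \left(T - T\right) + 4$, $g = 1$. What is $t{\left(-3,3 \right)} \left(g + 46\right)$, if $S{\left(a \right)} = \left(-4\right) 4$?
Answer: $188$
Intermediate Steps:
$S{\left(a \right)} = -16$
$t{\left(M,T \right)} = 4$ ($t{\left(M,T \right)} = T \left(-16\right) \left(T - T\right) + 4 = - 16 T 0 + 4 = 0 + 4 = 4$)
$t{\left(-3,3 \right)} \left(g + 46\right) = 4 \left(1 + 46\right) = 4 \cdot 47 = 188$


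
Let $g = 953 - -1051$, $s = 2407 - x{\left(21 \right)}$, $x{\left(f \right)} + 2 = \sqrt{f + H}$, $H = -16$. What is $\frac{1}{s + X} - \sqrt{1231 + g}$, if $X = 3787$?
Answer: $\frac{6196}{38390411} - \sqrt{3235} + \frac{\sqrt{5}}{38390411} \approx -56.877$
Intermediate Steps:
$x{\left(f \right)} = -2 + \sqrt{-16 + f}$ ($x{\left(f \right)} = -2 + \sqrt{f - 16} = -2 + \sqrt{-16 + f}$)
$s = 2409 - \sqrt{5}$ ($s = 2407 - \left(-2 + \sqrt{-16 + 21}\right) = 2407 - \left(-2 + \sqrt{5}\right) = 2407 + \left(2 - \sqrt{5}\right) = 2409 - \sqrt{5} \approx 2406.8$)
$g = 2004$ ($g = 953 + 1051 = 2004$)
$\frac{1}{s + X} - \sqrt{1231 + g} = \frac{1}{\left(2409 - \sqrt{5}\right) + 3787} - \sqrt{1231 + 2004} = \frac{1}{6196 - \sqrt{5}} - \sqrt{3235}$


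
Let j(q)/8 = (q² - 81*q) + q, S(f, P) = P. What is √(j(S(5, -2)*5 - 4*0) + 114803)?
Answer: √122003 ≈ 349.29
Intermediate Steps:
j(q) = -640*q + 8*q² (j(q) = 8*((q² - 81*q) + q) = 8*(q² - 80*q) = -640*q + 8*q²)
√(j(S(5, -2)*5 - 4*0) + 114803) = √(8*(-2*5 - 4*0)*(-80 + (-2*5 - 4*0)) + 114803) = √(8*(-10 + 0)*(-80 + (-10 + 0)) + 114803) = √(8*(-10)*(-80 - 10) + 114803) = √(8*(-10)*(-90) + 114803) = √(7200 + 114803) = √122003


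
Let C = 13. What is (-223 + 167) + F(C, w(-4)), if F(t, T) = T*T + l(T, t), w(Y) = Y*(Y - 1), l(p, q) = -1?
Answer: 343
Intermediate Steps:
w(Y) = Y*(-1 + Y)
F(t, T) = -1 + T² (F(t, T) = T*T - 1 = T² - 1 = -1 + T²)
(-223 + 167) + F(C, w(-4)) = (-223 + 167) + (-1 + (-4*(-1 - 4))²) = -56 + (-1 + (-4*(-5))²) = -56 + (-1 + 20²) = -56 + (-1 + 400) = -56 + 399 = 343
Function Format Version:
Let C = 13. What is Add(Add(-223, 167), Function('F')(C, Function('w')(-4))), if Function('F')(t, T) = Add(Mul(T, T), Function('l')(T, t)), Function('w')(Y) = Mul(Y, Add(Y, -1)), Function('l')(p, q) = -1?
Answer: 343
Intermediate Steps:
Function('w')(Y) = Mul(Y, Add(-1, Y))
Function('F')(t, T) = Add(-1, Pow(T, 2)) (Function('F')(t, T) = Add(Mul(T, T), -1) = Add(Pow(T, 2), -1) = Add(-1, Pow(T, 2)))
Add(Add(-223, 167), Function('F')(C, Function('w')(-4))) = Add(Add(-223, 167), Add(-1, Pow(Mul(-4, Add(-1, -4)), 2))) = Add(-56, Add(-1, Pow(Mul(-4, -5), 2))) = Add(-56, Add(-1, Pow(20, 2))) = Add(-56, Add(-1, 400)) = Add(-56, 399) = 343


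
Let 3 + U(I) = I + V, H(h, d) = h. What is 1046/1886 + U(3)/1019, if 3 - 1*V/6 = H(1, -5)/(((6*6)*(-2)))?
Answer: 6599875/11531004 ≈ 0.57236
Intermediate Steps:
V = 217/12 (V = 18 - 6/((6*6)*(-2)) = 18 - 6/(36*(-2)) = 18 - 6/(-72) = 18 - 6*(-1)/72 = 18 - 6*(-1/72) = 18 + 1/12 = 217/12 ≈ 18.083)
U(I) = 181/12 + I (U(I) = -3 + (I + 217/12) = -3 + (217/12 + I) = 181/12 + I)
1046/1886 + U(3)/1019 = 1046/1886 + (181/12 + 3)/1019 = 1046*(1/1886) + (217/12)*(1/1019) = 523/943 + 217/12228 = 6599875/11531004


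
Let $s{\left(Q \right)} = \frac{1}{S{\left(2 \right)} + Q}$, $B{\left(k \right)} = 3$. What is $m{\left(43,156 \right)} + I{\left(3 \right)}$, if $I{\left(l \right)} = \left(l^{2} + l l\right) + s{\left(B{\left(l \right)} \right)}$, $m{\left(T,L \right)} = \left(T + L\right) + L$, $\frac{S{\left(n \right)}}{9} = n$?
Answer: $\frac{7834}{21} \approx 373.05$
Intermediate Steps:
$S{\left(n \right)} = 9 n$
$m{\left(T,L \right)} = T + 2 L$ ($m{\left(T,L \right)} = \left(L + T\right) + L = T + 2 L$)
$s{\left(Q \right)} = \frac{1}{18 + Q}$ ($s{\left(Q \right)} = \frac{1}{9 \cdot 2 + Q} = \frac{1}{18 + Q}$)
$I{\left(l \right)} = \frac{1}{21} + 2 l^{2}$ ($I{\left(l \right)} = \left(l^{2} + l l\right) + \frac{1}{18 + 3} = \left(l^{2} + l^{2}\right) + \frac{1}{21} = 2 l^{2} + \frac{1}{21} = \frac{1}{21} + 2 l^{2}$)
$m{\left(43,156 \right)} + I{\left(3 \right)} = \left(43 + 2 \cdot 156\right) + \left(\frac{1}{21} + 2 \cdot 3^{2}\right) = \left(43 + 312\right) + \left(\frac{1}{21} + 2 \cdot 9\right) = 355 + \left(\frac{1}{21} + 18\right) = 355 + \frac{379}{21} = \frac{7834}{21}$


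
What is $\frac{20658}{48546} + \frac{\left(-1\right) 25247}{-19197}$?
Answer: $\frac{30040972}{17258103} \approx 1.7407$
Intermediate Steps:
$\frac{20658}{48546} + \frac{\left(-1\right) 25247}{-19197} = 20658 \cdot \frac{1}{48546} - - \frac{25247}{19197} = \frac{3443}{8091} + \frac{25247}{19197} = \frac{30040972}{17258103}$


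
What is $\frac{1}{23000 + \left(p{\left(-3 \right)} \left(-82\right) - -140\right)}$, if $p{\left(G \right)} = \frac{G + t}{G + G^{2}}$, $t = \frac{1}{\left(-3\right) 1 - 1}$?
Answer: $\frac{12}{278213} \approx 4.3132 \cdot 10^{-5}$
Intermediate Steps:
$t = - \frac{1}{4}$ ($t = \frac{1}{-3 - 1} = \frac{1}{-4} = - \frac{1}{4} \approx -0.25$)
$p{\left(G \right)} = \frac{- \frac{1}{4} + G}{G + G^{2}}$ ($p{\left(G \right)} = \frac{G - \frac{1}{4}}{G + G^{2}} = \frac{- \frac{1}{4} + G}{G + G^{2}}$)
$\frac{1}{23000 + \left(p{\left(-3 \right)} \left(-82\right) - -140\right)} = \frac{1}{23000 + \left(\frac{- \frac{1}{4} - 3}{\left(-3\right) \left(1 - 3\right)} \left(-82\right) - -140\right)} = \frac{1}{23000 + \left(\left(- \frac{1}{3}\right) \frac{1}{-2} \left(- \frac{13}{4}\right) \left(-82\right) + 140\right)} = \frac{1}{23000 + \left(\left(- \frac{1}{3}\right) \left(- \frac{1}{2}\right) \left(- \frac{13}{4}\right) \left(-82\right) + 140\right)} = \frac{1}{23000 + \left(\left(- \frac{13}{24}\right) \left(-82\right) + 140\right)} = \frac{1}{23000 + \left(\frac{533}{12} + 140\right)} = \frac{1}{23000 + \frac{2213}{12}} = \frac{1}{\frac{278213}{12}} = \frac{12}{278213}$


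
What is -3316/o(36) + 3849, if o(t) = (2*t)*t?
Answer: 2493323/648 ≈ 3847.7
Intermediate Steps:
o(t) = 2*t**2
-3316/o(36) + 3849 = -3316/(2*36**2) + 3849 = -3316/(2*1296) + 3849 = -3316/2592 + 3849 = -3316*1/2592 + 3849 = -829/648 + 3849 = 2493323/648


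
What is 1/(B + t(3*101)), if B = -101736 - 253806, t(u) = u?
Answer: -1/355239 ≈ -2.8150e-6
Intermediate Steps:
B = -355542
1/(B + t(3*101)) = 1/(-355542 + 3*101) = 1/(-355542 + 303) = 1/(-355239) = -1/355239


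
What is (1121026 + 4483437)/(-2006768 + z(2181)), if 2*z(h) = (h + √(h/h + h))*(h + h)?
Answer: 15412234018759/7552082247547 - 12223333803*√2182/7552082247547 ≈ 1.9652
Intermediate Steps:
z(h) = h*(h + √(1 + h)) (z(h) = ((h + √(h/h + h))*(h + h))/2 = ((h + √(1 + h))*(2*h))/2 = (2*h*(h + √(1 + h)))/2 = h*(h + √(1 + h)))
(1121026 + 4483437)/(-2006768 + z(2181)) = (1121026 + 4483437)/(-2006768 + 2181*(2181 + √(1 + 2181))) = 5604463/(-2006768 + 2181*(2181 + √2182)) = 5604463/(-2006768 + (4756761 + 2181*√2182)) = 5604463/(2749993 + 2181*√2182)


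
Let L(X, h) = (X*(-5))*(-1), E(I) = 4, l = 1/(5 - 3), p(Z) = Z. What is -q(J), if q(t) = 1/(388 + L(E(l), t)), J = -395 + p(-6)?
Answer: -1/408 ≈ -0.0024510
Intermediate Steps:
l = ½ (l = 1/2 = ½ ≈ 0.50000)
L(X, h) = 5*X (L(X, h) = -5*X*(-1) = 5*X)
J = -401 (J = -395 - 6 = -401)
q(t) = 1/408 (q(t) = 1/(388 + 5*4) = 1/(388 + 20) = 1/408)
-q(J) = -1*1/408 = -1/408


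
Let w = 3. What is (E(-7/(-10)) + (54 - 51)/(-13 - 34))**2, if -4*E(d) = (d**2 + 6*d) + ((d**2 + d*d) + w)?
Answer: 1759718601/353440000 ≈ 4.9788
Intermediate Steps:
E(d) = -3/4 - 3*d/2 - 3*d**2/4 (E(d) = -((d**2 + 6*d) + ((d**2 + d*d) + 3))/4 = -((d**2 + 6*d) + ((d**2 + d**2) + 3))/4 = -((d**2 + 6*d) + (2*d**2 + 3))/4 = -((d**2 + 6*d) + (3 + 2*d**2))/4 = -(3 + 3*d**2 + 6*d)/4 = -3/4 - 3*d/2 - 3*d**2/4)
(E(-7/(-10)) + (54 - 51)/(-13 - 34))**2 = ((-3/4 - (-21)/(2*(-10)) - 3*(-7/(-10))**2/4) + (54 - 51)/(-13 - 34))**2 = ((-3/4 - (-21)*(-1)/(2*10) - 3*(-7*(-1/10))**2/4) + 3/(-47))**2 = ((-3/4 - 3/2*7/10 - 3*(7/10)**2/4) + 3*(-1/47))**2 = ((-3/4 - 21/20 - 3/4*49/100) - 3/47)**2 = ((-3/4 - 21/20 - 147/400) - 3/47)**2 = (-867/400 - 3/47)**2 = (-41949/18800)**2 = 1759718601/353440000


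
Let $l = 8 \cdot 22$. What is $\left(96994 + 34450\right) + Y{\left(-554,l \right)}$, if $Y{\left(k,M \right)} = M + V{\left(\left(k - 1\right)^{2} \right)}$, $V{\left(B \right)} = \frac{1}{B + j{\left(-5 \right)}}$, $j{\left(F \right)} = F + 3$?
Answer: $\frac{40541987261}{308023} \approx 1.3162 \cdot 10^{5}$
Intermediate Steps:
$j{\left(F \right)} = 3 + F$
$l = 176$
$V{\left(B \right)} = \frac{1}{-2 + B}$ ($V{\left(B \right)} = \frac{1}{B + \left(3 - 5\right)} = \frac{1}{B - 2} = \frac{1}{-2 + B}$)
$Y{\left(k,M \right)} = M + \frac{1}{-2 + \left(-1 + k\right)^{2}}$ ($Y{\left(k,M \right)} = M + \frac{1}{-2 + \left(k - 1\right)^{2}} = M + \frac{1}{-2 + \left(-1 + k\right)^{2}}$)
$\left(96994 + 34450\right) + Y{\left(-554,l \right)} = \left(96994 + 34450\right) + \frac{1 + 176 \left(-2 + \left(-1 - 554\right)^{2}\right)}{-2 + \left(-1 - 554\right)^{2}} = 131444 + \frac{1 + 176 \left(-2 + \left(-555\right)^{2}\right)}{-2 + \left(-555\right)^{2}} = 131444 + \frac{1 + 176 \left(-2 + 308025\right)}{-2 + 308025} = 131444 + \frac{1 + 176 \cdot 308023}{308023} = 131444 + \frac{1 + 54212048}{308023} = 131444 + \frac{1}{308023} \cdot 54212049 = 131444 + \frac{54212049}{308023} = \frac{40541987261}{308023}$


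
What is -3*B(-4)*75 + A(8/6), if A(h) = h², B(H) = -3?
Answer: 6091/9 ≈ 676.78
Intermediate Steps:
-3*B(-4)*75 + A(8/6) = -3*(-3)*75 + (8/6)² = 9*75 + (8*(⅙))² = 675 + (4/3)² = 675 + 16/9 = 6091/9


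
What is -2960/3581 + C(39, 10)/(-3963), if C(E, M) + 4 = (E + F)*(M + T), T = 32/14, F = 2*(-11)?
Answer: -29082838/33113507 ≈ -0.87828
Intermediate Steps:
F = -22
T = 16/7 (T = 32*(1/14) = 16/7 ≈ 2.2857)
C(E, M) = -4 + (-22 + E)*(16/7 + M) (C(E, M) = -4 + (E - 22)*(M + 16/7) = -4 + (-22 + E)*(16/7 + M))
-2960/3581 + C(39, 10)/(-3963) = -2960/3581 + (-380/7 - 22*10 + (16/7)*39 + 39*10)/(-3963) = -2960*1/3581 + (-380/7 - 220 + 624/7 + 390)*(-1/3963) = -2960/3581 + (1434/7)*(-1/3963) = -2960/3581 - 478/9247 = -29082838/33113507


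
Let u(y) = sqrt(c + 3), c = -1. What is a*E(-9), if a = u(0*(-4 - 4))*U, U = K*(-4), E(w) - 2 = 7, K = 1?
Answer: -36*sqrt(2) ≈ -50.912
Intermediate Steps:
E(w) = 9 (E(w) = 2 + 7 = 9)
u(y) = sqrt(2) (u(y) = sqrt(-1 + 3) = sqrt(2))
U = -4 (U = 1*(-4) = -4)
a = -4*sqrt(2) (a = sqrt(2)*(-4) = -4*sqrt(2) ≈ -5.6569)
a*E(-9) = -4*sqrt(2)*9 = -36*sqrt(2)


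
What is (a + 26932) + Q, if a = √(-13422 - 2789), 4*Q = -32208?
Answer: 18880 + I*√16211 ≈ 18880.0 + 127.32*I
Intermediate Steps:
Q = -8052 (Q = (¼)*(-32208) = -8052)
a = I*√16211 (a = √(-16211) = I*√16211 ≈ 127.32*I)
(a + 26932) + Q = (I*√16211 + 26932) - 8052 = (26932 + I*√16211) - 8052 = 18880 + I*√16211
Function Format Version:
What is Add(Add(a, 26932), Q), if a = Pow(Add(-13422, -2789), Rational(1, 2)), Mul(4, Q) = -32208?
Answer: Add(18880, Mul(I, Pow(16211, Rational(1, 2)))) ≈ Add(18880., Mul(127.32, I))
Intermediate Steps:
Q = -8052 (Q = Mul(Rational(1, 4), -32208) = -8052)
a = Mul(I, Pow(16211, Rational(1, 2))) (a = Pow(-16211, Rational(1, 2)) = Mul(I, Pow(16211, Rational(1, 2))) ≈ Mul(127.32, I))
Add(Add(a, 26932), Q) = Add(Add(Mul(I, Pow(16211, Rational(1, 2))), 26932), -8052) = Add(Add(26932, Mul(I, Pow(16211, Rational(1, 2)))), -8052) = Add(18880, Mul(I, Pow(16211, Rational(1, 2))))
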